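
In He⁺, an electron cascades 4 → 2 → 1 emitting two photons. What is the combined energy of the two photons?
51.021375 eV

The energy levels of He⁺ are E_n = -13.6057 × 2² / n² eV.

First transition (4 → 2):
ΔE₁ = |E_2 - E_4|
ΔE₁ = |-13.605700000000 - (-3.401425000000)| = 10.204275000 eV

Second transition (2 → 1):
ΔE₂ = |E_1 - E_2|
ΔE₂ = |-54.422800000000 - (-13.605700000000)| = 40.817100000 eV

Total energy released:
E_total = ΔE₁ + ΔE₂ = 10.204275000 + 40.817100000 = 51.021375 eV

Note: This equals the direct transition 4 → 1: 51.021375 eV ✓
Energy is conserved regardless of the path taken.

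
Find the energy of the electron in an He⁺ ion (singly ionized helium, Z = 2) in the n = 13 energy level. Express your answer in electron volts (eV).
-0.322028 eV

The energy levels of a hydrogen-like atom are given by:
E_n = -13.6057 Z² / n² eV  (with Z = 2 for He⁺)

For n = 13:
E_13 = -13.6057 × 2² / 13²
E_13 = -13.6057 × 4 / 169
E_13 = -0.322028 eV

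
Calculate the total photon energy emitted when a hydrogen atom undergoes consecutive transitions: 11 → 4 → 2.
3.2890 eV

The energy levels of hydrogen are E_n = -13.6057 / n² eV.

First transition (11 → 4):
ΔE₁ = |E_4 - E_11|
ΔE₁ = |-0.8503562500 - (-0.1124438017)| = 0.7379124 eV

Second transition (4 → 2):
ΔE₂ = |E_2 - E_4|
ΔE₂ = |-3.4014250000 - (-0.8503562500)| = 2.5510688 eV

Total energy released:
E_total = ΔE₁ + ΔE₂ = 0.7379124 + 2.5510688 = 3.2890 eV

Note: This equals the direct transition 11 → 2: 3.2890 eV ✓
Energy is conserved regardless of the path taken.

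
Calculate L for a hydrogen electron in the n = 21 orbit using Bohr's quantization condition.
2.21e-33 J·s (or 21ℏ)

In the Bohr model, angular momentum is quantized:
L = nℏ

where ℏ = h/(2π) = 1.0546e-34 J·s

For n = 21:
L = 21 × 1.0546e-34 J·s
L = 2.21e-33 J·s

This can also be written as L = 21ℏ.
The angular momentum is an integer multiple of the reduced Planck constant.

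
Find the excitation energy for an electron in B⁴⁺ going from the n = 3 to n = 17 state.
36.61665 eV

The energy levels of a hydrogen-like atom are E_n = -13.6057 Z² eV / n².

Energy at n = 3: E_3 = -13.6057 × 5² / 3² = -37.79361111 eV
Energy at n = 17: E_17 = -13.6057 × 5² / 17² = -1.17696367 eV

The excitation energy is the difference:
ΔE = E_17 - E_3
ΔE = -1.17696367 - (-37.79361111)
ΔE = 36.61665 eV

Since this is positive, energy must be absorbed (photon absorption).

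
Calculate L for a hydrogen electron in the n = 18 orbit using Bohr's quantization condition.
1.898e-33 J·s (or 18ℏ)

In the Bohr model, angular momentum is quantized:
L = nℏ

where ℏ = h/(2π) = 1.05457e-34 J·s

For n = 18:
L = 18 × 1.05457e-34 J·s
L = 1.898e-33 J·s

This can also be written as L = 18ℏ.
The angular momentum is an integer multiple of the reduced Planck constant.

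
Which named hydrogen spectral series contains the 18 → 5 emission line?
Pfund series

The spectral series in hydrogen are named based on the final (lower) energy level:
- Lyman series: n_final = 1 (ultraviolet)
- Balmer series: n_final = 2 (visible/near-UV)
- Paschen series: n_final = 3 (infrared)
- Brackett series: n_final = 4 (infrared)
- Pfund series: n_final = 5 (far infrared)

Since this transition ends at n = 5, it belongs to the Pfund series.

For reference, this 18 → 5 line has photon energy
ΔE = 13.6057 eV × (1/5² - 1/18²) = 0.50223509877 eV,
corresponding to wavelength λ = hc/ΔE = 1239.84 eV·nm / 0.50223509877 eV = 2468.64467 nm in the far infrared region.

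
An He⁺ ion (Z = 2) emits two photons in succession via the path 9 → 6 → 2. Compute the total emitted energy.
12.93381 eV

The energy levels of He⁺ are E_n = -13.6057 × 2² / n² eV.

First transition (9 → 6):
ΔE₁ = |E_6 - E_9|
ΔE₁ = |-1.51174444444 - (-0.67188641975)| = 0.83985802 eV

Second transition (6 → 2):
ΔE₂ = |E_2 - E_6|
ΔE₂ = |-13.60570000000 - (-1.51174444444)| = 12.09395556 eV

Total energy released:
E_total = ΔE₁ + ΔE₂ = 0.83985802 + 12.09395556 = 12.93381 eV

Note: This equals the direct transition 9 → 2: 12.93381 eV ✓
Energy is conserved regardless of the path taken.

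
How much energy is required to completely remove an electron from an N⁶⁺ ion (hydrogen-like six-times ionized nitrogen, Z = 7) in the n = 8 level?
10.417 eV

The ionization energy is the energy needed to remove the electron completely (n → ∞).

For a hydrogen-like ion with Z = 7, E_n = -13.6057 Z² / n² eV.

At n = 8: E_8 = -13.6057 × 7² / 8² = -10.416864 eV
At n = ∞: E_∞ = 0 eV

Ionization energy = E_∞ - E_8 = 0 - (-10.416864) = 10.416864 eV
Ionization energy ≈ 10.417 eV

This is also called the binding energy of the electron in state n = 8.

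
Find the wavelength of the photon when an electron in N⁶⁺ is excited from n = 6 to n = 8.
153.02878 nm

First, find the transition energy using E_n = -13.6057 Z² / n² eV:
E_6 = -13.6057 × 7² / 6² = -18.518869444 eV
E_8 = -13.6057 × 7² / 8² = -10.416864063 eV

Photon energy: |ΔE| = |E_8 - E_6| = 8.102005381 eV

Convert to wavelength using E = hc/λ with hc = 1239.84 eV·nm:
λ = hc/E = 1239.84 eV·nm / 8.102005381 eV
λ = 153.02878 nm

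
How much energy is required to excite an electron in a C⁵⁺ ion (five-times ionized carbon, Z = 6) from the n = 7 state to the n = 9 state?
3.949 eV

The energy levels of a hydrogen-like atom are E_n = -13.6057 Z² eV / n².

Energy at n = 7: E_7 = -13.6057 × 6² / 7² = -9.996024 eV
Energy at n = 9: E_9 = -13.6057 × 6² / 9² = -6.046978 eV

The excitation energy is the difference:
ΔE = E_9 - E_7
ΔE = -6.046978 - (-9.996024)
ΔE = 3.949 eV

Since this is positive, energy must be absorbed (photon absorption).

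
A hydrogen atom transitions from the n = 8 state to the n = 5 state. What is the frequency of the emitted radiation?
8.01900e+13 Hz

First, find the transition energy:
E_8 = -13.6057 / 8² = -0.212589063 eV
E_5 = -13.6057 / 5² = -0.544228000 eV
|ΔE| = |E_5 - E_8| = 0.331638937 eV

Convert to Joules: E = 0.331638937 eV × (1.602177 × 10⁻¹⁹ J/eV) = 5.3134428e-20 J

Using E = hf:
f = E/h = 5.3134428e-20 J / (6.62607 × 10⁻³⁴ J·s)
f = 8.01900e+13 Hz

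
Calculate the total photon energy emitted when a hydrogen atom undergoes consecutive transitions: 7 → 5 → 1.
13.3280 eV

The energy levels of hydrogen are E_n = -13.6057 / n² eV.

First transition (7 → 5):
ΔE₁ = |E_5 - E_7|
ΔE₁ = |-0.5442280000 - (-0.2776673469)| = 0.2665607 eV

Second transition (5 → 1):
ΔE₂ = |E_1 - E_5|
ΔE₂ = |-13.6057000000 - (-0.5442280000)| = 13.0614720 eV

Total energy released:
E_total = ΔE₁ + ΔE₂ = 0.2665607 + 13.0614720 = 13.3280 eV

Note: This equals the direct transition 7 → 1: 13.3280 eV ✓
Energy is conserved regardless of the path taken.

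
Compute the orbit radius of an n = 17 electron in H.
15.2932 nm (or 152.9322 Å)

The Bohr radius formula is:
r_n = n² a₀ / Z

where a₀ = 0.0529177 nm is the Bohr radius.

For H (Z = 1) at n = 17:
r_17 = 17² × 0.0529177 nm / 1
r_17 = 289 × 0.0529177 nm / 1
r_17 = 15.29322 nm / 1
r_17 = 15.2932 nm

The electron orbits at approximately 15.2932 nm from the nucleus.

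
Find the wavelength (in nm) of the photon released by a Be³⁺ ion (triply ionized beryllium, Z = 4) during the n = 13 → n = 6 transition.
260.53276 nm

First, find the transition energy using E_n = -13.6057 Z² / n² eV:
E_13 = -13.6057 × 4² / 13² = -1.288113609 eV
E_6 = -13.6057 × 4² / 6² = -6.046977778 eV

Photon energy: |ΔE| = |E_6 - E_13| = 4.758864169 eV

Convert to wavelength using E = hc/λ with hc = 1239.84 eV·nm:
λ = hc/E = 1239.84 eV·nm / 4.758864169 eV
λ = 260.53276 nm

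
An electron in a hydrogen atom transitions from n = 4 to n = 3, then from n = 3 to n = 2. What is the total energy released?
2.551 eV

The energy levels of hydrogen are E_n = -13.6057 / n² eV.

First transition (4 → 3):
ΔE₁ = |E_3 - E_4|
ΔE₁ = |-1.511744444 - (-0.850356250)| = 0.661388 eV

Second transition (3 → 2):
ΔE₂ = |E_2 - E_3|
ΔE₂ = |-3.401425000 - (-1.511744444)| = 1.889681 eV

Total energy released:
E_total = ΔE₁ + ΔE₂ = 0.661388 + 1.889681 = 2.551 eV

Note: This equals the direct transition 4 → 2: 2.551 eV ✓
Energy is conserved regardless of the path taken.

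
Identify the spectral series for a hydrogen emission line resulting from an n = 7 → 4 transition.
Brackett series

The spectral series in hydrogen are named based on the final (lower) energy level:
- Lyman series: n_final = 1 (ultraviolet)
- Balmer series: n_final = 2 (visible/near-UV)
- Paschen series: n_final = 3 (infrared)
- Brackett series: n_final = 4 (infrared)
- Pfund series: n_final = 5 (far infrared)

Since this transition ends at n = 4, it belongs to the Brackett series.

For reference, this 7 → 4 line has photon energy
ΔE = 13.6057 eV × (1/4² - 1/7²) = 0.57268890306 eV,
corresponding to wavelength λ = hc/ΔE = 1239.84 eV·nm / 0.57268890306 eV = 2164.94504 nm in the infrared region.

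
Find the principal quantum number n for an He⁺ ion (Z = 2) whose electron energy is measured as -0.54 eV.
n = 10

The exact energy levels follow E_n = -13.6057 Z² / n² eV with Z = 2.

The measured value (-0.54 eV) is reported to only 2 significant figures, so we must test candidate n values and see which one matches to that precision.

Candidate energies:
  n = 8:  E = -13.6057 × 2² / 8² = -0.85036 eV
  n = 9:  E = -13.6057 × 2² / 9² = -0.67189 eV
  n = 10:  E = -13.6057 × 2² / 10² = -0.54423 eV  ← matches
  n = 11:  E = -13.6057 × 2² / 11² = -0.44978 eV
  n = 12:  E = -13.6057 × 2² / 12² = -0.37794 eV

Checking against the measurement of -0.54 eV (2 sig figs), only n = 10 agrees:
E_10 = -0.54423 eV, which rounds to -0.54 eV ✓

Therefore n = 10.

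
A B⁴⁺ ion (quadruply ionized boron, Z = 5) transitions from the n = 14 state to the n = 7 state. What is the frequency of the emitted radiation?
1.25887e+15 Hz

First, find the transition energy:
E_14 = -13.6057 × 5² / 14² = -1.73542092 eV
E_7 = -13.6057 × 5² / 7² = -6.94168367 eV
|ΔE| = |E_7 - E_14| = 5.20626275 eV

Convert to Joules: E = 5.20626275 eV × (1.602177 × 10⁻¹⁹ J/eV) = 8.3413544e-19 J

Using E = hf:
f = E/h = 8.3413544e-19 J / (6.62607 × 10⁻³⁴ J·s)
f = 1.25887e+15 Hz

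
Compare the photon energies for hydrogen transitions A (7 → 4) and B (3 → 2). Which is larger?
3 → 2

Calculate the energy for each transition:

Transition 7 → 4:
ΔE₁ = |E_4 - E_7| = |-13.6057/4² - (-13.6057/7²)|
ΔE₁ = |-0.850356250 - (-0.277667347)| = 0.572689 eV

Transition 3 → 2:
ΔE₂ = |E_2 - E_3| = |-13.6057/2² - (-13.6057/3²)|
ΔE₂ = |-3.401425000 - (-1.511744444)| = 1.889681 eV

Since 1.889681 eV > 0.572689 eV, the transition 3 → 2 emits the more energetic photon.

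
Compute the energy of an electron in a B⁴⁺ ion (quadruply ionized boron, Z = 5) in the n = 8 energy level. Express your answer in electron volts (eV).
-5.314727 eV

The energy levels of a hydrogen-like atom are given by:
E_n = -13.6057 Z² / n² eV  (with Z = 5 for B⁴⁺)

For n = 8:
E_8 = -13.6057 × 5² / 8²
E_8 = -13.6057 × 25 / 64
E_8 = -5.314727 eV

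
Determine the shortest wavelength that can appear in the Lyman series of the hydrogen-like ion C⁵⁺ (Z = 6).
2.531 nm

The series limit corresponds to the transition from n = ∞ to n = 1.
This is the highest energy (shortest wavelength) transition in the Lyman series.

E_∞ = 0 eV
E_1 = -13.6057 × 6² / 1² = -489.80520 eV

Energy at series limit:
ΔE = E_∞ - E_1 = 0 - (-489.80520) = 489.80520 eV
λ = hc/E = 1239.84 eV·nm / 489.80520 eV = 2.531 nm

This energy equals the ionization energy from the n = 1 state of C⁵⁺.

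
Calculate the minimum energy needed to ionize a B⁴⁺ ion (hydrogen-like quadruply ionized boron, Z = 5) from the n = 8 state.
5.315 eV

The ionization energy is the energy needed to remove the electron completely (n → ∞).

For a hydrogen-like ion with Z = 5, E_n = -13.6057 Z² / n² eV.

At n = 8: E_8 = -13.6057 × 5² / 8² = -5.314727 eV
At n = ∞: E_∞ = 0 eV

Ionization energy = E_∞ - E_8 = 0 - (-5.314727) = 5.314727 eV
Ionization energy ≈ 5.315 eV

This is also called the binding energy of the electron in state n = 8.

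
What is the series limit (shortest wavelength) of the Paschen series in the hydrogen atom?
820.1386 nm

The series limit corresponds to the transition from n = ∞ to n = 3.
This is the highest energy (shortest wavelength) transition in the Paschen series.

E_∞ = 0 eV
E_3 = -13.6057 / 3² = -1.51174444 eV

Energy at series limit:
ΔE = E_∞ - E_3 = 0 - (-1.51174444) = 1.51174444 eV
λ = hc/E = 1239.84 eV·nm / 1.51174444 eV = 820.1386 nm

This energy equals the ionization energy from the n = 3 state of hydrogen.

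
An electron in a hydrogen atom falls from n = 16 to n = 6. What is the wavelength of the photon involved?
3817.37 nm

First, find the transition energy using E_n = -13.6057 / n² eV:
E_16 = -13.6057 / 16² = -0.05314727 eV
E_6 = -13.6057 / 6² = -0.37793611 eV

Photon energy: |ΔE| = |E_6 - E_16| = 0.32478884 eV

Convert to wavelength using E = hc/λ with hc = 1239.84 eV·nm:
λ = hc/E = 1239.84 eV·nm / 0.32478884 eV
λ = 3817.37 nm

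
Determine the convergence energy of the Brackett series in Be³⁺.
13.60570 eV

The series limit corresponds to the transition from n = ∞ to n = 4.
This is the highest energy (shortest wavelength) transition in the Brackett series.

E_∞ = 0 eV
E_4 = -13.6057 × 4² / 4² = -13.60570 eV

Energy at series limit:
ΔE = E_∞ - E_4 = 0 - (-13.60570) = 13.60570 eV

This energy equals the ionization energy from the n = 4 state of Be³⁺.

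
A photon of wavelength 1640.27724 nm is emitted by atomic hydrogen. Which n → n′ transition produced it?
n = 12 → n = 4

First, find the photon energy from the wavelength (hc = 1239.84 eV·nm):
E = hc/λ = 1239.84 eV·nm / 1640.27724 nm = 0.75587222 eV

The energy levels of hydrogen satisfy E_n = -13.6057 / n² eV, so an emission n_i → n_f releases
ΔE = 13.6057 × (1/n_f² − 1/n_i²) eV.

Setting ΔE equal to the photon energy:
1/n_f² − 1/n_i² = 0.75587222 / 13.6057 = 0.055555555

Since 1/n_i² must be positive, we need 1/n_f² > 0.055555555, i.e. n_f ≤ 4. For each allowed n_f, solve n_i = (1/n_f² − 0.055555555)^(−1/2) and check whether it is a whole number:
  n_f = 1: 1/n_i² = 1.000000000 − 0.055555555 = 0.944444445 → n_i = 1.029  (not an integer) ✗
  n_f = 2: 1/n_i² = 0.250000000 − 0.055555555 = 0.194444445 → n_i = 2.268  (not an integer) ✗
  n_f = 3: 1/n_i² = 0.111111111 − 0.055555555 = 0.055555556 → n_i = 4.243  (not an integer) ✗
  n_f = 4: 1/n_i² = 0.062500000 − 0.055555555 = 0.006944445 → n_i = 12.000  → integer, n_i = 12 ✓

Only n_f = 4 gives an integer upper level, n_i = 12.

The transition is from n = 12 to n = 4 (emission).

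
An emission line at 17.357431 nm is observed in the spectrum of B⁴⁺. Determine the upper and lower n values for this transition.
n = 5 → n = 2

First, find the photon energy from the wavelength (hc = 1239.84 eV·nm):
E = hc/λ = 1239.84 eV·nm / 17.357431 nm = 71.429925 eV

The energy levels of B⁴⁺ satisfy E_n = -13.6057 × 5² / n² eV, so an emission n_i → n_f releases
ΔE = 13.6057 × 5² × (1/n_f² − 1/n_i²) eV.

Setting ΔE equal to the photon energy:
1/n_f² − 1/n_i² = 71.429925 / (13.6057 × 5²) = 0.21000000

Since 1/n_i² must be positive, we need 1/n_f² > 0.21000000, i.e. n_f ≤ 2. For each allowed n_f, solve n_i = (1/n_f² − 0.21000000)^(−1/2) and check whether it is a whole number:
  n_f = 1: 1/n_i² = 1.00000000 − 0.21000000 = 0.79000000 → n_i = 1.125  (not an integer) ✗
  n_f = 2: 1/n_i² = 0.25000000 − 0.21000000 = 0.04000000 → n_i = 5.000  → integer, n_i = 5 ✓

Only n_f = 2 gives an integer upper level, n_i = 5.

The transition is from n = 5 to n = 2 (emission).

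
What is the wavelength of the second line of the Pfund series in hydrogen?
4651.24911 nm

The lines of a series are numbered from the longest wavelength (smallest ΔE) outward; the second line is the transition from n = n_f + 2 to n_f.
The Pfund series has all transitions ending at n_f = 5.

For H, the second line (β-line) is the jump from n = 7 to n = 5:
E_7 = -13.6057 / 7² = -0.27766734694 eV
E_5 = -13.6057 / 5² = -0.54422800000 eV
ΔE = E_7 - E_5 = 0.26656065306 eV

λ = hc/E = 1239.84 eV·nm / 0.26656065306 eV
λ = 4651.24911 nm

This is the β-line of the Pfund series in H.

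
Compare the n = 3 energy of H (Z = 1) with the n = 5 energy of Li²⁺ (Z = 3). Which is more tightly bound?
Li²⁺ at n = 5 (E = -4.898052 eV)

Using E_n = -13.6057 Z² / n² eV:

H (Z = 1) at n = 3:
E = -13.6057 × 1² / 3² = -13.6057 × 1 / 9 = -1.511744444 eV

Li²⁺ (Z = 3) at n = 5:
E = -13.6057 × 3² / 5² = -13.6057 × 9 / 25 = -4.898052000 eV

Since -4.898052000 eV < -1.511744444 eV,
Li²⁺ at n = 5 is more tightly bound (requires more energy to ionize).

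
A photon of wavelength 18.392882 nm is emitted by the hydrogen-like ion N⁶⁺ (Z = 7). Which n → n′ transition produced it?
n = 10 → n = 3

First, find the photon energy from the wavelength (hc = 1239.84 eV·nm):
E = hc/λ = 1239.84 eV·nm / 18.392882 nm = 67.408686 eV

The energy levels of N⁶⁺ satisfy E_n = -13.6057 × 7² / n² eV, so an emission n_i → n_f releases
ΔE = 13.6057 × 7² × (1/n_f² − 1/n_i²) eV.

Setting ΔE equal to the photon energy:
1/n_f² − 1/n_i² = 67.408686 / (13.6057 × 7²) = 0.10111111

Since 1/n_i² must be positive, we need 1/n_f² > 0.10111111, i.e. n_f ≤ 3. For each allowed n_f, solve n_i = (1/n_f² − 0.10111111)^(−1/2) and check whether it is a whole number:
  n_f = 1: 1/n_i² = 1.00000000 − 0.10111111 = 0.89888889 → n_i = 1.055  (not an integer) ✗
  n_f = 2: 1/n_i² = 0.25000000 − 0.10111111 = 0.14888889 → n_i = 2.592  (not an integer) ✗
  n_f = 3: 1/n_i² = 0.11111111 − 0.10111111 = 0.01000000 → n_i = 10.000  → integer, n_i = 10 ✓

Only n_f = 3 gives an integer upper level, n_i = 10.

The transition is from n = 10 to n = 3 (emission).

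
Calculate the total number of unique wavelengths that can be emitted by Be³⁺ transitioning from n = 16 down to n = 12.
10

The electron can occupy levels n = 12, 13, ..., 16 during de-excitation — that is m = 16 - 12 + 1 = 5 distinct levels.

The number of distinct spectral lines equals the number of ways to choose 2 of these m levels (each pair gives one possible emission transition):

Number of lines = m(m-1)/2 = 5×4/2 = 10

These correspond to all possible transitions between the 5 levels:
16 → 15, 16 → 14, 16 → 13, 16 → 12, 15 → 14, 15 → 13, 15 → 12, 14 → 13...

Each transition produces a photon with a unique energy (and thus wavelength). This count does not depend on Z.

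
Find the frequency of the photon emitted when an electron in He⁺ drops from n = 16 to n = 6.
3.1413e+14 Hz

First, find the transition energy:
E_16 = -13.6057 × 2² / 16² = -0.2125891 eV
E_6 = -13.6057 × 2² / 6² = -1.5117444 eV
|ΔE| = |E_6 - E_16| = 1.2991553 eV

Convert to Joules: E = 1.2991553 eV × (1.602177 × 10⁻¹⁹ J/eV) = 2.081477e-19 J

Using E = hf:
f = E/h = 2.081477e-19 J / (6.62607 × 10⁻³⁴ J·s)
f = 3.1413e+14 Hz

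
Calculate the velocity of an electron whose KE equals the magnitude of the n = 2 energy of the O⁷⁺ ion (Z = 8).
8.7508e+06 m/s (or 2.918943% of c)

The binding energy at n = 2 for O⁷⁺ is:
E_2 = -13.6057 × 8²/2² = -217.69120000 eV
|E_2| = 217.69120000 eV

Convert to Joules:
KE = 217.69120000 eV × (1.602177 × 10⁻¹⁹ J/eV) = 3.487798e-17 J

Using KE = ½mv²:
v = √(2·KE/m_e)
v = √(2 × 3.487798e-17 J / 9.10938 × 10⁻³¹ kg)
v = 8.7508e+06 m/s

This is approximately 2.918943% the speed of light.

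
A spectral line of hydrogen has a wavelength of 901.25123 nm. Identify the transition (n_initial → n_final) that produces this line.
n = 10 → n = 3

First, find the photon energy from the wavelength (hc = 1239.84 eV·nm):
E = hc/λ = 1239.84 eV·nm / 901.25123 nm = 1.3756874 eV

The energy levels of hydrogen satisfy E_n = -13.6057 / n² eV, so an emission n_i → n_f releases
ΔE = 13.6057 × (1/n_f² − 1/n_i²) eV.

Setting ΔE equal to the photon energy:
1/n_f² − 1/n_i² = 1.3756874 / 13.6057 = 0.10111111

Since 1/n_i² must be positive, we need 1/n_f² > 0.10111111, i.e. n_f ≤ 3. For each allowed n_f, solve n_i = (1/n_f² − 0.10111111)^(−1/2) and check whether it is a whole number:
  n_f = 1: 1/n_i² = 1.00000000 − 0.10111111 = 0.89888889 → n_i = 1.055  (not an integer) ✗
  n_f = 2: 1/n_i² = 0.25000000 − 0.10111111 = 0.14888889 → n_i = 2.592  (not an integer) ✗
  n_f = 3: 1/n_i² = 0.11111111 − 0.10111111 = 0.01000000 → n_i = 10.000  → integer, n_i = 10 ✓

Only n_f = 3 gives an integer upper level, n_i = 10.

The transition is from n = 10 to n = 3 (emission).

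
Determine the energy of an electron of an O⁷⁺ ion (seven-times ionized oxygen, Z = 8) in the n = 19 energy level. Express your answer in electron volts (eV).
-2.412091 eV

The energy levels of a hydrogen-like atom are given by:
E_n = -13.6057 Z² / n² eV  (with Z = 8 for O⁷⁺)

For n = 19:
E_19 = -13.6057 × 8² / 19²
E_19 = -13.6057 × 64 / 361
E_19 = -2.412091 eV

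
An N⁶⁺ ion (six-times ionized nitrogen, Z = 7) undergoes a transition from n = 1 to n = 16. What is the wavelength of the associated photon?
1.87 nm

First, find the transition energy using E_n = -13.6057 Z² / n² eV:
E_1 = -13.6057 × 7² / 1² = -666.6793 eV
E_16 = -13.6057 × 7² / 16² = -2.6042 eV

Photon energy: |ΔE| = |E_16 - E_1| = 664.0751 eV

Convert to wavelength using E = hc/λ with hc = 1239.84 eV·nm:
λ = hc/E = 1239.84 eV·nm / 664.0751 eV
λ = 1.87 nm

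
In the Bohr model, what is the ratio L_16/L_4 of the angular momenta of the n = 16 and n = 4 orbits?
4.00

In the Bohr model, L_n = nℏ, so the ratio is purely the ratio of quantum numbers:

L_16/L_4 = 16ℏ / 4ℏ = 16/4 = 4.00

The angular momentum scales linearly with n.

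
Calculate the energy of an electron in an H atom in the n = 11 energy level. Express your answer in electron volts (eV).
-0.112 eV

The energy levels of a hydrogen-like atom are given by:
E_n = -13.6057 eV / n²

For n = 11:
E_11 = -13.6057 eV / 11²
E_11 = -13.6057 eV / 121
E_11 = -0.112 eV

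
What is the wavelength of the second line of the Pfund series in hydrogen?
4651.24911 nm

The lines of a series are numbered from the longest wavelength (smallest ΔE) outward; the second line is the transition from n = n_f + 2 to n_f.
The Pfund series has all transitions ending at n_f = 5.

For H, the second line (β-line) is the jump from n = 7 to n = 5:
E_7 = -13.6057 / 7² = -0.27766734694 eV
E_5 = -13.6057 / 5² = -0.54422800000 eV
ΔE = E_7 - E_5 = 0.26656065306 eV

λ = hc/E = 1239.84 eV·nm / 0.26656065306 eV
λ = 4651.24911 nm

This is the β-line of the Pfund series in H.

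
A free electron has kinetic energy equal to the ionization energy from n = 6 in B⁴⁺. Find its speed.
1.82e+06 m/s (or 0.61% of c)

The binding energy at n = 6 for B⁴⁺ is:
E_6 = -13.6057 × 5²/6² = -9.44840 eV
|E_6| = 9.44840 eV

Convert to Joules:
KE = 9.44840 eV × (1.602177 × 10⁻¹⁹ J/eV) = 1.5138e-18 J

Using KE = ½mv²:
v = √(2·KE/m_e)
v = √(2 × 1.5138e-18 J / 9.10938 × 10⁻³¹ kg)
v = 1.82e+06 m/s

This is approximately 0.61% the speed of light.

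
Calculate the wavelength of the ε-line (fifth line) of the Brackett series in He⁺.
454.23062 nm

The lines of a series are numbered from the longest wavelength (smallest ΔE) outward; the fifth line is the transition from n = n_f + 5 to n_f.
The Brackett series has all transitions ending at n_f = 4.

For He⁺ (Z = 2), the fifth line (ε-line) is the jump from n = 9 to n = 4:
E_9 = -13.6057 × 2² / 9² = -0.671886420 eV
E_4 = -13.6057 × 2² / 4² = -3.401425000 eV
ΔE = E_9 - E_4 = 2.729538580 eV

λ = hc/E = 1239.84 eV·nm / 2.729538580 eV
λ = 454.23062 nm

This is the ε-line of the Brackett series in He⁺.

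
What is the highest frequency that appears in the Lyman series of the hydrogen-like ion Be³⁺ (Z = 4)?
5.26e+16 Hz

The series limit corresponds to the transition from n = ∞ to n = 1.
This is the highest energy (shortest wavelength) transition in the Lyman series.

E_∞ = 0 eV
E_1 = -13.6057 × 4² / 1² = -217.69120 eV

Energy at series limit:
ΔE = E_∞ - E_1 = 0 - (-217.69120) = 217.69120 eV
E = 217.69120 eV × (1.602177 × 10⁻¹⁹ J/eV) = 3.4878e-17 J
f = E/h = 3.4878e-17 J / (6.62607 × 10⁻³⁴ J·s) = 5.26e+16 Hz

This energy equals the ionization energy from the n = 1 state of Be³⁺.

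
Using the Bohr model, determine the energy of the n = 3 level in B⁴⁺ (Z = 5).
-37.794 eV

For hydrogen-like ions, the energy levels scale with Z²:
E_n = -13.6057 Z² / n² eV

For B⁴⁺ (Z = 5) at n = 3:
E_3 = -13.6057 × 5² / 3²
E_3 = -13.6057 × 25 / 9
E_3 = -340.1425 / 9
E_3 = -37.794 eV

The energy is 25 times more negative than hydrogen at the same n due to the stronger nuclear charge.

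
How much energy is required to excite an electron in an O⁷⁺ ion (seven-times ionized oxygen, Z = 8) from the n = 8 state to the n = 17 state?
10.59267 eV

The energy levels of a hydrogen-like atom are E_n = -13.6057 Z² eV / n².

Energy at n = 8: E_8 = -13.6057 × 8² / 8² = -13.60570000 eV
Energy at n = 17: E_17 = -13.6057 × 8² / 17² = -3.01302699 eV

The excitation energy is the difference:
ΔE = E_17 - E_8
ΔE = -3.01302699 - (-13.60570000)
ΔE = 10.59267 eV

Since this is positive, energy must be absorbed (photon absorption).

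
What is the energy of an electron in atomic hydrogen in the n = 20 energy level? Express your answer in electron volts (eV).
-0.0340 eV

The energy levels of a hydrogen-like atom are given by:
E_n = -13.6057 eV / n²

For n = 20:
E_20 = -13.6057 eV / 20²
E_20 = -13.6057 eV / 400
E_20 = -0.0340 eV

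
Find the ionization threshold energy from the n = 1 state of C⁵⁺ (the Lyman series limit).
489.805200 eV

The series limit corresponds to the transition from n = ∞ to n = 1.
This is the highest energy (shortest wavelength) transition in the Lyman series.

E_∞ = 0 eV
E_1 = -13.6057 × 6² / 1² = -489.805200 eV

Energy at series limit:
ΔE = E_∞ - E_1 = 0 - (-489.805200) = 489.805200 eV

This energy equals the ionization energy from the n = 1 state of C⁵⁺.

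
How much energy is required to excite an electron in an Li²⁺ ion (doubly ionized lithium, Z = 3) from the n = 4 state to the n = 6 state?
4.252 eV

The energy levels of a hydrogen-like atom are E_n = -13.6057 Z² eV / n².

Energy at n = 4: E_4 = -13.6057 × 3² / 4² = -7.653206 eV
Energy at n = 6: E_6 = -13.6057 × 3² / 6² = -3.401425 eV

The excitation energy is the difference:
ΔE = E_6 - E_4
ΔE = -3.401425 - (-7.653206)
ΔE = 4.252 eV

Since this is positive, energy must be absorbed (photon absorption).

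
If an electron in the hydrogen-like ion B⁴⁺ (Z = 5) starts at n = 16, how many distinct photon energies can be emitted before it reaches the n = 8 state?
36

The electron can occupy levels n = 8, 9, ..., 16 during de-excitation — that is m = 16 - 8 + 1 = 9 distinct levels.

The number of distinct spectral lines equals the number of ways to choose 2 of these m levels (each pair gives one possible emission transition):

Number of lines = m(m-1)/2 = 9×8/2 = 36

These correspond to all possible transitions between the 9 levels:
16 → 15, 16 → 14, 16 → 13, 16 → 12, 16 → 11, 16 → 10, 16 → 9, 16 → 8...

Each transition produces a photon with a unique energy (and thus wavelength). This count does not depend on Z.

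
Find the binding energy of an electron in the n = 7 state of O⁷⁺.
17.771 eV

The ionization energy is the energy needed to remove the electron completely (n → ∞).

For a hydrogen-like ion with Z = 8, E_n = -13.6057 Z² / n² eV.

At n = 7: E_7 = -13.6057 × 8² / 7² = -17.770710 eV
At n = ∞: E_∞ = 0 eV

Ionization energy = E_∞ - E_7 = 0 - (-17.770710) = 17.770710 eV
Ionization energy ≈ 17.771 eV

This is also called the binding energy of the electron in state n = 7.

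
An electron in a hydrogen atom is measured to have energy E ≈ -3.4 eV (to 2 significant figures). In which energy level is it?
n = 2

The exact energy levels follow E_n = -13.6057 eV / n².

The measured value (-3.4 eV) is reported to only 2 significant figures, so we must test candidate n values and see which one matches to that precision.

Candidate energies:
  n = 1:  E = -13.6057/1² = -13.60570 eV
  n = 2:  E = -13.6057/2² = -3.40143 eV  ← matches
  n = 3:  E = -13.6057/3² = -1.51174 eV
  n = 4:  E = -13.6057/4² = -0.85036 eV

Checking against the measurement of -3.4 eV (2 sig figs), only n = 2 agrees:
E_2 = -3.40143 eV, which rounds to -3.4 eV ✓

Therefore n = 2.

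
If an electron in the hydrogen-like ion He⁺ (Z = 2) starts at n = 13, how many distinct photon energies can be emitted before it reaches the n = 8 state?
15

The electron can occupy levels n = 8, 9, ..., 13 during de-excitation — that is m = 13 - 8 + 1 = 6 distinct levels.

The number of distinct spectral lines equals the number of ways to choose 2 of these m levels (each pair gives one possible emission transition):

Number of lines = m(m-1)/2 = 6×5/2 = 15

These correspond to all possible transitions between the 6 levels:
13 → 12, 13 → 11, 13 → 10, 13 → 9, 13 → 8, 12 → 11, 12 → 10, 12 → 9...

Each transition produces a photon with a unique energy (and thus wavelength). This count does not depend on Z.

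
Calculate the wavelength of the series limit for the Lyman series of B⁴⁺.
3.645061 nm

The series limit corresponds to the transition from n = ∞ to n = 1.
This is the highest energy (shortest wavelength) transition in the Lyman series.

E_∞ = 0 eV
E_1 = -13.6057 × 5² / 1² = -340.14250000 eV

Energy at series limit:
ΔE = E_∞ - E_1 = 0 - (-340.14250000) = 340.14250000 eV
λ = hc/E = 1239.84 eV·nm / 340.14250000 eV = 3.645061 nm

This energy equals the ionization energy from the n = 1 state of B⁴⁺.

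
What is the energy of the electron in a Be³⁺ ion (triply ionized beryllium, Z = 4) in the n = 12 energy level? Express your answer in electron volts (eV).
-1.511744 eV

The energy levels of a hydrogen-like atom are given by:
E_n = -13.6057 Z² / n² eV  (with Z = 4 for Be³⁺)

For n = 12:
E_12 = -13.6057 × 4² / 12²
E_12 = -13.6057 × 16 / 144
E_12 = -1.511744 eV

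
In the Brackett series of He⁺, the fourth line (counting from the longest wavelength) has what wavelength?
486.00807 nm

The lines of a series are numbered from the longest wavelength (smallest ΔE) outward; the fourth line is the transition from n = n_f + 4 to n_f.
The Brackett series has all transitions ending at n_f = 4.

For He⁺ (Z = 2), the fourth line (δ-line) is the jump from n = 8 to n = 4:
E_8 = -13.6057 × 2² / 8² = -0.850356250 eV
E_4 = -13.6057 × 2² / 4² = -3.401425000 eV
ΔE = E_8 - E_4 = 2.551068750 eV

λ = hc/E = 1239.84 eV·nm / 2.551068750 eV
λ = 486.00807 nm

This is the δ-line of the Brackett series in He⁺.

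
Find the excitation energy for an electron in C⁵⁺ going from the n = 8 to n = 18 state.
6.14146 eV

The energy levels of a hydrogen-like atom are E_n = -13.6057 Z² eV / n².

Energy at n = 8: E_8 = -13.6057 × 6² / 8² = -7.65320625 eV
Energy at n = 18: E_18 = -13.6057 × 6² / 18² = -1.51174444 eV

The excitation energy is the difference:
ΔE = E_18 - E_8
ΔE = -1.51174444 - (-7.65320625)
ΔE = 6.14146 eV

Since this is positive, energy must be absorbed (photon absorption).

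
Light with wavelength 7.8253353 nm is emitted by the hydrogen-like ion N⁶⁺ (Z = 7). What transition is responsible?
n = 9 → n = 2

First, find the photon energy from the wavelength (hc = 1239.84 eV·nm):
E = hc/λ = 1239.84 eV·nm / 7.8253353 nm = 158.43922 eV

The energy levels of N⁶⁺ satisfy E_n = -13.6057 × 7² / n² eV, so an emission n_i → n_f releases
ΔE = 13.6057 × 7² × (1/n_f² − 1/n_i²) eV.

Setting ΔE equal to the photon energy:
1/n_f² − 1/n_i² = 158.43922 / (13.6057 × 7²) = 0.23765433

Since 1/n_i² must be positive, we need 1/n_f² > 0.23765433, i.e. n_f ≤ 2. For each allowed n_f, solve n_i = (1/n_f² − 0.23765433)^(−1/2) and check whether it is a whole number:
  n_f = 1: 1/n_i² = 1.00000000 − 0.23765433 = 0.76234567 → n_i = 1.145  (not an integer) ✗
  n_f = 2: 1/n_i² = 0.25000000 − 0.23765433 = 0.01234567 → n_i = 9.000  → integer, n_i = 9 ✓

Only n_f = 2 gives an integer upper level, n_i = 9.

The transition is from n = 9 to n = 2 (emission).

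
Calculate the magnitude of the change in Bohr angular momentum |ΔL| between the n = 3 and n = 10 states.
7.3820e-34 J·s (or 7ℏ)

In the Bohr model, L_n = nℏ where ℏ = 1.054572e-34 J·s.

L_10 = 10ℏ = 1.054572e-33 J·s
L_3 = 3ℏ = 3.163716e-34 J·s

ΔL = L_10 - L_3 = (10 - 3)ℏ = 7ℏ
ΔL = 7 × 1.054572e-34 J·s = 7.3820e-34 J·s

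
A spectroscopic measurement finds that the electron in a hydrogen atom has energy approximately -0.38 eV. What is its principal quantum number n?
n = 6

The exact energy levels follow E_n = -13.6057 eV / n².

The measured value (-0.38 eV) is reported to only 2 significant figures, so we must test candidate n values and see which one matches to that precision.

Candidate energies:
  n = 4:  E = -13.6057/4² = -0.850356 eV
  n = 5:  E = -13.6057/5² = -0.544228 eV
  n = 6:  E = -13.6057/6² = -0.377936 eV  ← matches
  n = 7:  E = -13.6057/7² = -0.277667 eV
  n = 8:  E = -13.6057/8² = -0.212589 eV

Checking against the measurement of -0.38 eV (2 sig figs), only n = 6 agrees:
E_6 = -0.377936 eV, which rounds to -0.38 eV ✓

Therefore n = 6.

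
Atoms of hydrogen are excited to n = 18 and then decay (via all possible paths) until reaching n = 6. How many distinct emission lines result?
78

The electron can occupy levels n = 6, 7, ..., 18 during de-excitation — that is m = 18 - 6 + 1 = 13 distinct levels.

The number of distinct spectral lines equals the number of ways to choose 2 of these m levels (each pair gives one possible emission transition):

Number of lines = m(m-1)/2 = 13×12/2 = 78

These correspond to all possible transitions between the 13 levels:
18 → 17, 18 → 16, 18 → 15, 18 → 14, 18 → 13, 18 → 12, 18 → 11, 18 → 10...

Each transition produces a photon with a unique energy (and thus wavelength). This count does not depend on Z.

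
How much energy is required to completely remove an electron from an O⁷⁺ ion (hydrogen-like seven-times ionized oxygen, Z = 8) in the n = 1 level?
870.76480 eV

The ionization energy is the energy needed to remove the electron completely (n → ∞).

For a hydrogen-like ion with Z = 8, E_n = -13.6057 Z² / n² eV.

At n = 1: E_1 = -13.6057 × 8² / 1² = -870.76480000 eV
At n = ∞: E_∞ = 0 eV

Ionization energy = E_∞ - E_1 = 0 - (-870.76480000) = 870.76480000 eV
Ionization energy ≈ 870.76480 eV

This is also called the binding energy of the electron in state n = 1.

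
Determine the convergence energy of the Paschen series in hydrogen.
1.51 eV

The series limit corresponds to the transition from n = ∞ to n = 3.
This is the highest energy (shortest wavelength) transition in the Paschen series.

E_∞ = 0 eV
E_3 = -13.6057 / 3² = -1.51 eV

Energy at series limit:
ΔE = E_∞ - E_3 = 0 - (-1.51) = 1.51 eV

This energy equals the ionization energy from the n = 3 state of hydrogen.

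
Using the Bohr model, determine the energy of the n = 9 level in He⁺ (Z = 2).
-0.6719 eV

For hydrogen-like ions, the energy levels scale with Z²:
E_n = -13.6057 Z² / n² eV

For He⁺ (Z = 2) at n = 9:
E_9 = -13.6057 × 2² / 9²
E_9 = -13.6057 × 4 / 81
E_9 = -54.4228 / 81
E_9 = -0.6719 eV

The energy is 4 times more negative than hydrogen at the same n due to the stronger nuclear charge.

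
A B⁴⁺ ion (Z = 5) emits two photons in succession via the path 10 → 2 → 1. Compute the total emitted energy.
336.74 eV

The energy levels of B⁴⁺ are E_n = -13.6057 × 5² / n² eV.

First transition (10 → 2):
ΔE₁ = |E_2 - E_10|
ΔE₁ = |-85.03562500 - (-3.40142500)| = 81.63420 eV

Second transition (2 → 1):
ΔE₂ = |E_1 - E_2|
ΔE₂ = |-340.14250000 - (-85.03562500)| = 255.10688 eV

Total energy released:
E_total = ΔE₁ + ΔE₂ = 81.63420 + 255.10688 = 336.74 eV

Note: This equals the direct transition 10 → 1: 336.74 eV ✓
Energy is conserved regardless of the path taken.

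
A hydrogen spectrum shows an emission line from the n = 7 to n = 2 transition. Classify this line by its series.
Balmer series

The spectral series in hydrogen are named based on the final (lower) energy level:
- Lyman series: n_final = 1 (ultraviolet)
- Balmer series: n_final = 2 (visible/near-UV)
- Paschen series: n_final = 3 (infrared)
- Brackett series: n_final = 4 (infrared)
- Pfund series: n_final = 5 (far infrared)

Since this transition ends at n = 2, it belongs to the Balmer series.

For reference, this 7 → 2 line has photon energy
ΔE = 13.6057 eV × (1/2² - 1/7²) = 3.123758 eV,
corresponding to wavelength λ = hc/ΔE = 1239.84 eV·nm / 3.123758 eV = 396.91 nm in the visible/near-UV region.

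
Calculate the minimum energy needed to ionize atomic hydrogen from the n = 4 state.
0.850 eV

The ionization energy is the energy needed to remove the electron completely (n → ∞).

For hydrogen, E_n = -13.6057 eV / n².

At n = 4: E_4 = -13.6057 / 4² = -0.850356 eV
At n = ∞: E_∞ = 0 eV

Ionization energy = E_∞ - E_4 = 0 - (-0.850356) = 0.850356 eV
Ionization energy ≈ 0.850 eV

This is also called the binding energy of the electron in state n = 4.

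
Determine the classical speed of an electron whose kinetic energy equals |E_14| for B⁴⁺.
7.81319e+05 m/s (or 0.260620% of c)

The binding energy at n = 14 for B⁴⁺ is:
E_14 = -13.6057 × 5²/14² = -1.73542092 eV
|E_14| = 1.73542092 eV

Convert to Joules:
KE = 1.73542092 eV × (1.602177 × 10⁻¹⁹ J/eV) = 2.7804515e-19 J

Using KE = ½mv²:
v = √(2·KE/m_e)
v = √(2 × 2.7804515e-19 J / 9.10938 × 10⁻³¹ kg)
v = 7.81319e+05 m/s

This is approximately 0.260620% the speed of light.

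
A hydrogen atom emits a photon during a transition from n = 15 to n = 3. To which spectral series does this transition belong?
Paschen series

The spectral series in hydrogen are named based on the final (lower) energy level:
- Lyman series: n_final = 1 (ultraviolet)
- Balmer series: n_final = 2 (visible/near-UV)
- Paschen series: n_final = 3 (infrared)
- Brackett series: n_final = 4 (infrared)
- Pfund series: n_final = 5 (far infrared)

Since this transition ends at n = 3, it belongs to the Paschen series.

For reference, this 15 → 3 line has photon energy
ΔE = 13.6057 eV × (1/3² - 1/15²) = 1.4512746667 eV,
corresponding to wavelength λ = hc/ΔE = 1239.84 eV·nm / 1.4512746667 eV = 854.311061 nm in the infrared region.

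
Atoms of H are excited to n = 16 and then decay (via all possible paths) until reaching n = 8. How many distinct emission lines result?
36

The electron can occupy levels n = 8, 9, ..., 16 during de-excitation — that is m = 16 - 8 + 1 = 9 distinct levels.

The number of distinct spectral lines equals the number of ways to choose 2 of these m levels (each pair gives one possible emission transition):

Number of lines = m(m-1)/2 = 9×8/2 = 36

These correspond to all possible transitions between the 9 levels:
16 → 15, 16 → 14, 16 → 13, 16 → 12, 16 → 11, 16 → 10, 16 → 9, 16 → 8...

Each transition produces a photon with a unique energy (and thus wavelength). This count does not depend on Z.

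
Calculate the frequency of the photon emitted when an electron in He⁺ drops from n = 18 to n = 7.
2.28e+14 Hz

First, find the transition energy:
E_18 = -13.6057 × 2² / 18² = -0.1679716 eV
E_7 = -13.6057 × 2² / 7² = -1.1106694 eV
|ΔE| = |E_7 - E_18| = 0.9426978 eV

Convert to Joules: E = 0.9426978 eV × (1.602177 × 10⁻¹⁹ J/eV) = 1.5104e-19 J

Using E = hf:
f = E/h = 1.5104e-19 J / (6.62607 × 10⁻³⁴ J·s)
f = 2.28e+14 Hz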